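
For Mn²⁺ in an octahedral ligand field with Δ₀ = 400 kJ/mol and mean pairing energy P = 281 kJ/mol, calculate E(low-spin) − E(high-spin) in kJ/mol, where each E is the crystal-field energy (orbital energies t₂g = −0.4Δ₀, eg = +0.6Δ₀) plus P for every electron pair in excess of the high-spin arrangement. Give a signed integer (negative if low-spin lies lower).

-238

Mn²⁺: group 7, so d-count = 7 − 2 = 5.
High-spin: t₂g³ eg², CFSE = 0.0Δ₀ = 0 kJ/mol.
Low-spin t₂g⁵ eg⁰ gives -2.0Δ₀ = -800 kJ/mol, but forming 2 extra pairs costs 2P = 562 kJ/mol, so E(LS) = -800 + 562 = -238 kJ/mol.
The difference is -238 − (0) = -238 kJ/mol, so low-spin lies lower.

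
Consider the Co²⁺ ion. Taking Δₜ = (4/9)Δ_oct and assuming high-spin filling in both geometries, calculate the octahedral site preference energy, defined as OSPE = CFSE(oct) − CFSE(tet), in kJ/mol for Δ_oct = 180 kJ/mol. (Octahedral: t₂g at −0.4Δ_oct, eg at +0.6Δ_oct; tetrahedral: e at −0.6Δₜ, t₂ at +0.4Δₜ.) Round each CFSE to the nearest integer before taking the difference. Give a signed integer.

Co sits in group 9; removing 2 electrons leaves Co²⁺ with 9 − 2 = 7 d electrons.
In an octahedral site d⁷ (HS) is t2g^5 e_g^2, giving CFSE(oct) = -0.8Δ_oct = -144 kJ/mol.
Tetrahedral: e^4 t2^3, CFSE = 4(−0.6) + 3(+0.4) = -1.2Δₜ = -1.2 × (4/9) × 180 = -96 kJ/mol.
OSPE = -144 − (-96) = -48 kJ/mol.

-48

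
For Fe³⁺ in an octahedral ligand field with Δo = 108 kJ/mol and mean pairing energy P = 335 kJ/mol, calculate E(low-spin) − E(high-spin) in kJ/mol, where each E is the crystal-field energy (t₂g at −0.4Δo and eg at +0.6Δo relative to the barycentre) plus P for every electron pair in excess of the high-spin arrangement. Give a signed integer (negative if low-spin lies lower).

454

Group 8 minus oxidation state +3 gives a d⁵ configuration for Fe³⁺.
High-spin: t₂g³ eg², CFSE = 0.0Δo = 0 kJ/mol.
Low-spin: t₂g⁵ eg⁰, orbital CFSE = -2.0Δo = -216 kJ/mol; plus 2 excess pairs × P = +670 kJ/mol; total 454 kJ/mol.
E(LS) − E(HS) = 454 − (0) = 454 kJ/mol.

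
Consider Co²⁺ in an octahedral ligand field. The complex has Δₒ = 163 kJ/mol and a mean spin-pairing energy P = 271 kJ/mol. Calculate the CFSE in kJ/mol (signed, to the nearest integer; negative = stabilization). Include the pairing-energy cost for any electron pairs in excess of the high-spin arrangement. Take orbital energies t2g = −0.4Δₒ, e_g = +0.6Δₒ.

Group 9 minus oxidation state +2 gives a d⁷ configuration for Co²⁺.
Since Δₒ = 163 kJ/mol < P = 271 kJ/mol, the complex adopts the high-spin configuration.
Filling d⁷ accordingly: t2g^5 e_g^2.
Orbital CFSE = -0.8Δₒ = -0.8 × 163 = -130 kJ/mol.
High-spin has no excess pairs, so no pairing correction applies.

-130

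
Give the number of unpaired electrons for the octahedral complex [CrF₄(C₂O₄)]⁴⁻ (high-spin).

Ligand charges: 4×(-1) from F⁻ and 1×(-2) from C₂O₄²⁻ sum to -6; with overall charge -4, Cr is +2.
Cr²⁺: group 6, so d-count = 6 − 2 = 4.
Configuration: t2g^3 e_g^1, giving 4 unpaired electrons.

4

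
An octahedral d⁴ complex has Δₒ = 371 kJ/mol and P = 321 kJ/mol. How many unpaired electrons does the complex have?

2

Here Δₒ > P (371 > 321), so the low-spin state is favoured.
Configuration: t₂g⁴ eg⁰.
Unpaired electrons: 2.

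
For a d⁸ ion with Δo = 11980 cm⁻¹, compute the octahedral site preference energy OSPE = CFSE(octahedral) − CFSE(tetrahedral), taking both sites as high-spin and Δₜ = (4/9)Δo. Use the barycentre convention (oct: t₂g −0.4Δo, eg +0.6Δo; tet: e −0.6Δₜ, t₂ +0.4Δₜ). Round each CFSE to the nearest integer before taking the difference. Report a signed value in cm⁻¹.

-10116

Octahedral high-spin t2g^6 e_g^2: CFSE = -1.2 × 11980 = -14376 cm⁻¹.
Tetrahedral: e^4 t2^4, CFSE = 4(−0.6) + 4(+0.4) = -0.8Δₜ = -0.8 × (4/9) × 11980 = -4260 cm⁻¹.
OSPE = -14376 − (-4260) = -10116 cm⁻¹.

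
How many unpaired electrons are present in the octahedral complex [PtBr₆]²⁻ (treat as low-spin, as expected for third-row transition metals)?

0

Each Br⁻ contributes -1; 6 × (-1) = -6. With overall charge -2, Pt is in the +4 oxidation state.
Group 10 minus oxidation state +4 gives a d⁶ configuration for Pt⁴⁺.
Configuration: t2g^6 e_g^0, giving 0 unpaired electrons.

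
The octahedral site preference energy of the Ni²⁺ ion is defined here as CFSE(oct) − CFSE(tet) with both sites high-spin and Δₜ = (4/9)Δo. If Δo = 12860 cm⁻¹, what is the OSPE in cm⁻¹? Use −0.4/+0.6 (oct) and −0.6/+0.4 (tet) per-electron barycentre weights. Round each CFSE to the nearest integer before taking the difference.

Ni is in group 10, so Ni²⁺ is d⁸ (10 − 2 = 8).
Octahedral (high-spin): t2g^6 e_g^2, CFSE = 6(−0.4) + 2(+0.6) = -1.2Δo = -1.2 × 12860 = -15432 cm⁻¹.
Tetrahedral: e^4 t2^4, CFSE = 4(−0.6) + 4(+0.4) = -0.8Δₜ = -0.8 × (4/9) × 12860 = -4572 cm⁻¹.
OSPE = CFSE(oct) − CFSE(tet) = -15432 − (-4572) = -10860 cm⁻¹.

-10860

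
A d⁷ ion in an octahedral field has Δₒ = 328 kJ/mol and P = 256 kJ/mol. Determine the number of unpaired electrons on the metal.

1

With Δₒ > P the complex is low-spin.
That gives t₂g⁶ eg¹.
Unpaired electrons: 1.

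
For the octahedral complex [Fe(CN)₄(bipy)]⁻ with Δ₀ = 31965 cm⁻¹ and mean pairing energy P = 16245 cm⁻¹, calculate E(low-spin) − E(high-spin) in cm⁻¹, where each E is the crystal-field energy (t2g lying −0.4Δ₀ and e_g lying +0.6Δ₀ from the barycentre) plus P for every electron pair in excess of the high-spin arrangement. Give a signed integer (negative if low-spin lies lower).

-31440

Ligand charges: 4×(-1) from CN⁻ and 1×(+0) from bipy sum to -4; with overall charge -1, Fe is +3.
Group 8 minus oxidation state +3 gives a d⁵ configuration for Fe³⁺.
In the high-spin limit (t2g^3 e_g^2) the orbital term is 0.0Δ₀ = 0 cm⁻¹, with no excess pairing.
For low-spin the configuration is t2g^5 e_g^0: orbital energy -2.0 × 31965 = -63930 cm⁻¹, and 2 additional pairs relative to high-spin add 32490 cm⁻¹, giving -31440 cm⁻¹.
E(LS) − E(HS) = -31440 − (0) = -31440 cm⁻¹.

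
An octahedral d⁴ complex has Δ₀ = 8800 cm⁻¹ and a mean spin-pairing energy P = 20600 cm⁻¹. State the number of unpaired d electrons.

4

Δ₀ < P, so pairing is avoided: the ground state is high-spin.
Configuration: t₂g³ eg¹.
Unpaired electrons: 4.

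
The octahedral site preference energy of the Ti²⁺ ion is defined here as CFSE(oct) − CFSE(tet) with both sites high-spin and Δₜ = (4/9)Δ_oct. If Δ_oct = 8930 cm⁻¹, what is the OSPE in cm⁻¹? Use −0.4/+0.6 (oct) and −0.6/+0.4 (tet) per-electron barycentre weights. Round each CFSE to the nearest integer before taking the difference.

-2381

Ti²⁺: group 4, so d-count = 4 − 2 = 2.
Octahedral high-spin t₂g² eg⁰: CFSE = -0.8 × 8930 = -7144 cm⁻¹.
Tetrahedral: e² t₂⁰, CFSE = 2(−0.6) + 0(+0.4) = -1.2Δₜ = -1.2 × (4/9) × 8930 = -4763 cm⁻¹.
OSPE = CFSE(oct) − CFSE(tet) = -7144 − (-4763) = -2381 cm⁻¹.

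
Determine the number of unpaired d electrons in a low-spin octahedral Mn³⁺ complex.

Mn is in group 7, so Mn³⁺ is d⁴ (7 − 3 = 4).
Configuration: t2g^4 e_g^0, giving 2 unpaired electrons.

2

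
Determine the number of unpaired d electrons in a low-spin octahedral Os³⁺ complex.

Os³⁺: group 8, so d-count = 8 − 3 = 5.
Configuration: t₂g⁵ eg⁰, giving 1 unpaired electron.

1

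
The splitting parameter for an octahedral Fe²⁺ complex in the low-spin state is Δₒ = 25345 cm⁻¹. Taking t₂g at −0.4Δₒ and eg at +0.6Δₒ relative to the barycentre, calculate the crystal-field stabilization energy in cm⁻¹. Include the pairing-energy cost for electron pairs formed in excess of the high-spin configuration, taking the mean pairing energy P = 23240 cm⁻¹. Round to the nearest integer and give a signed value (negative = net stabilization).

Fe²⁺: group 8, so d-count = 8 − 2 = 6.
Electron filling gives t₂g⁶ eg⁰.
CFSE(orbital) = 6×(-0.4Δₒ) + 0×(0.6Δₒ) = -2.4Δₒ; with Δₒ = 25345 cm⁻¹ that is -60828 cm⁻¹.
High-spin d⁶ would be t₂g⁴ eg² with 1 pair; low-spin has 3, so 2 excess pairs cost +2P = +46480 cm⁻¹.
Net CFSE = -60828 + 46480 = -14348 cm⁻¹.

-14348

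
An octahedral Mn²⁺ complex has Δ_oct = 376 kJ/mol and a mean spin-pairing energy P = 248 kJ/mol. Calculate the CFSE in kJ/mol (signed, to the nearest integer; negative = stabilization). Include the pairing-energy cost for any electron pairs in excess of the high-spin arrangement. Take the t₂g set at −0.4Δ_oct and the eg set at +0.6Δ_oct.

Mn sits in group 7; removing 2 electrons leaves Mn²⁺ with 7 − 2 = 5 d electrons.
Here Δ_oct > P (376 > 248), so the low-spin state is favoured.
Filling d⁵ accordingly: t₂g⁵ eg⁰.
Orbital CFSE = -2.0Δ_oct = -2.0 × 376 = -752 kJ/mol.
Excess pairs vs high-spin: 2 − 0 = 2; pairing cost = +496 kJ/mol.
Net CFSE = -752 + 496 = -256 kJ/mol.

-256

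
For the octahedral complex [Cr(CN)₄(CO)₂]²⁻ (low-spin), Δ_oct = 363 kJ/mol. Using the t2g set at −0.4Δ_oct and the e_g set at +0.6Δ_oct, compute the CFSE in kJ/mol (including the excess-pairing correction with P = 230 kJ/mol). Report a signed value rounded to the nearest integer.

-351

Ligand charges: 4×(-1) from CN⁻ and 2×(+0) from CO sum to -4; with overall charge -2, Cr is +2.
Group 6 minus oxidation state +2 gives a d⁴ configuration for Cr²⁺.
Configuration: t2g^4 e_g^0.
Orbital CFSE = 4(-0.4) + 0(0.6) = -1.6Δ_oct = -1.6 × 363 = -581 kJ/mol.
Relative to high-spin t2g^3 e_g^1 (0 paired), the low-spin configuration has 1 additional pair, contributing +1 × 230 = +230 kJ/mol.
Overall CFSE = -581 + 230 = -351 kJ/mol.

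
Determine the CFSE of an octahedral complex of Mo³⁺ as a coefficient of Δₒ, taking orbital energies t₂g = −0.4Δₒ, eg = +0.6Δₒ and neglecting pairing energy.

Mo sits in group 6; removing 3 electrons leaves Mo³⁺ with 6 − 3 = 3 d electrons.
For octahedral d³ the high- and low-spin configurations coincide.
Configuration: t₂g³ eg⁰.
CFSE = 3(-0.4Δₒ) + 0(0.6Δₒ) = -1.2Δₒ + 0.0Δₒ = -1.2Δₒ.

-1.2 Δₒ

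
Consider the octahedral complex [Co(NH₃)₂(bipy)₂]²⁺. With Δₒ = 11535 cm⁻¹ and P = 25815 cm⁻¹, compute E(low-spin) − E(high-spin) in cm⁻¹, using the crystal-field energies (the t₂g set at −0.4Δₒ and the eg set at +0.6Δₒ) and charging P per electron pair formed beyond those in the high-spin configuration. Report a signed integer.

Ligand charges: 2×(+0) from NH₃ and 2×(+0) from bipy sum to +0; with overall charge +2, Co is +2.
Group 9 minus oxidation state +2 gives a d⁷ configuration for Co²⁺.
In the high-spin limit (t₂g⁵ eg²) the orbital term is -0.8Δₒ = -9228 cm⁻¹, with no excess pairing.
Low-spin t₂g⁶ eg¹ gives -1.8Δₒ = -20763 cm⁻¹, but forming 1 extra pair costs 1P = 25815 cm⁻¹, so E(LS) = -20763 + 25815 = 5052 cm⁻¹.
The difference is 5052 − (-9228) = 14280 cm⁻¹, so high-spin lies lower.

14280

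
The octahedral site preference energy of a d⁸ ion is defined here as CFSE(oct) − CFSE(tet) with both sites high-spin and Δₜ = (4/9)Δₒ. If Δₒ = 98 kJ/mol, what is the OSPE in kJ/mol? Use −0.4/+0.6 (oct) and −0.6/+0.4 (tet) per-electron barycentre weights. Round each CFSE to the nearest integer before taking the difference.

In an octahedral site d⁸ (HS) is t₂g⁶ eg², giving CFSE(oct) = -1.2Δₒ = -118 kJ/mol.
Tetrahedral: e⁴ t₂⁴, CFSE = 4(−0.6) + 4(+0.4) = -0.8Δₜ = -0.8 × (4/9) × 98 = -35 kJ/mol.
OSPE = -118 − (-35) = -83 kJ/mol.

-83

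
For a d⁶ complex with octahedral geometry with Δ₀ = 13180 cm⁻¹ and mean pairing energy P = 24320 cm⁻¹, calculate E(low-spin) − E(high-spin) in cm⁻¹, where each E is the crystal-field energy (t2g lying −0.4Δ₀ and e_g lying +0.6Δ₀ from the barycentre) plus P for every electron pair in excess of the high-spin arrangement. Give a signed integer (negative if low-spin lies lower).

High-spin d⁶ fills as t2g^4 e_g^2 with CFSE 4(−0.4) + 2(+0.6) = -0.4Δ₀ = -5272 cm⁻¹.
For low-spin the configuration is t2g^6 e_g^0: orbital energy -2.4 × 13180 = -31632 cm⁻¹, and 2 additional pairs relative to high-spin add 48640 cm⁻¹, giving 17008 cm⁻¹.
Thus E(LS) − E(HS) = 22280 cm⁻¹.

22280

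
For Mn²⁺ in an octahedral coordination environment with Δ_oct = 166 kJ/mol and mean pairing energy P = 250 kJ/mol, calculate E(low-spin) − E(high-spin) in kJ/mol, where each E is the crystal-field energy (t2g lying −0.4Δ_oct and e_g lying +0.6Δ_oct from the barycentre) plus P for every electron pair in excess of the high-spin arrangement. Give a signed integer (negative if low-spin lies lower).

Group 7 minus oxidation state +2 gives a d⁵ configuration for Mn²⁺.
High-spin d⁵ fills as t2g^3 e_g^2 with CFSE 3(−0.4) + 2(+0.6) = 0.0Δ_oct = 0 kJ/mol.
Low-spin t2g^5 e_g^0 gives -2.0Δ_oct = -332 kJ/mol, but forming 2 extra pairs costs 2P = 500 kJ/mol, so E(LS) = -332 + 500 = 168 kJ/mol.
Thus E(LS) − E(HS) = 168 kJ/mol.

168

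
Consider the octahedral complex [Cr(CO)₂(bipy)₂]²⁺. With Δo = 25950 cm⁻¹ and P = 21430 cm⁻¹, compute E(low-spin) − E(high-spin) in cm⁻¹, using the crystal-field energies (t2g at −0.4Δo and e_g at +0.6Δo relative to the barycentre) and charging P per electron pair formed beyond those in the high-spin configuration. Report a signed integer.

-4520

Ligand charges: 2×(+0) from CO and 2×(+0) from bipy sum to +0; with overall charge +2, Cr is +2.
Group 6 minus oxidation state +2 gives a d⁴ configuration for Cr²⁺.
High-spin: t2g^3 e_g^1, CFSE = -0.6Δo = -15570 cm⁻¹.
Low-spin: t2g^4 e_g^0, orbital CFSE = -1.6Δo = -41520 cm⁻¹; plus 1 excess pair × P = +21430 cm⁻¹; total -20090 cm⁻¹.
E(LS) − E(HS) = -20090 − (-15570) = -4520 cm⁻¹.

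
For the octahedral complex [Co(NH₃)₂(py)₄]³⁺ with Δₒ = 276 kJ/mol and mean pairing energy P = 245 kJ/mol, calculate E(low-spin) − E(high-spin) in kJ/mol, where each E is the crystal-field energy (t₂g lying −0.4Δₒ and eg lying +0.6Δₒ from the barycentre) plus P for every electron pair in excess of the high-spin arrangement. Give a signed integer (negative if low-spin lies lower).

Ligand charges: 2×(+0) from NH₃ and 4×(+0) from py sum to +0; with overall charge +3, Co is +3.
Group 9 minus oxidation state +3 gives a d⁶ configuration for Co³⁺.
High-spin d⁶ fills as t₂g⁴ eg² with CFSE 4(−0.4) + 2(+0.6) = -0.4Δₒ = -110 kJ/mol.
Low-spin t₂g⁶ eg⁰ gives -2.4Δₒ = -662 kJ/mol, but forming 2 extra pairs costs 2P = 490 kJ/mol, so E(LS) = -662 + 490 = -172 kJ/mol.
The difference is -172 − (-110) = -62 kJ/mol, so low-spin lies lower.

-62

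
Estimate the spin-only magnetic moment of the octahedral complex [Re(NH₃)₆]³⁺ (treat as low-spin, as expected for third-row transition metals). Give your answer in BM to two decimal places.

NH₃ is neutral, so the +3 overall charge sits on Re: oxidation state +3.
Re sits in group 7; removing 3 electrons leaves Re³⁺ with 7 − 3 = 4 d electrons.
Configuration: t₂g⁴ eg⁰ → 2 unpaired electrons.
μ(spin-only) = √[2(2+2)] = √8 ≈ 2.83 BM.

2.83 BM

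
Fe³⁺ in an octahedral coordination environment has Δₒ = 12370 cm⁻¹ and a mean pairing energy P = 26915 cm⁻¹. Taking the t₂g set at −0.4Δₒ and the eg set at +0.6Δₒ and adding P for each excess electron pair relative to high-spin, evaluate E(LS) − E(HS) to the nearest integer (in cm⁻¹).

Group 8 minus oxidation state +3 gives a d⁵ configuration for Fe³⁺.
High-spin: t₂g³ eg², CFSE = 0.0Δₒ = 0 cm⁻¹.
For low-spin the configuration is t₂g⁵ eg⁰: orbital energy -2.0 × 12370 = -24740 cm⁻¹, and 2 additional pairs relative to high-spin add 53830 cm⁻¹, giving 29090 cm⁻¹.
Thus E(LS) − E(HS) = 29090 cm⁻¹.

29090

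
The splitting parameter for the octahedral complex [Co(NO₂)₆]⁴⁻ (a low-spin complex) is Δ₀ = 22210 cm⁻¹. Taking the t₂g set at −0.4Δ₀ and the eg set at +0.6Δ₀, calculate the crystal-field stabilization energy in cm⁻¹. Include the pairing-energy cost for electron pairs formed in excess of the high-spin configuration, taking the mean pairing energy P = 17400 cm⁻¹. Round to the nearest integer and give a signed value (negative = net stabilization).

-22578

Each NO₂⁻ contributes -1; 6 × (-1) = -6. With overall charge -4, Co is in the +2 oxidation state.
Co sits in group 9; removing 2 electrons leaves Co²⁺ with 9 − 2 = 7 d electrons.
The d⁷ electrons fill as t₂g⁶ eg¹.
CFSE(orbital) = 6×(-0.4Δ₀) + 1×(0.6Δ₀) = -1.8Δ₀; with Δ₀ = 22210 cm⁻¹ that is -39978 cm⁻¹.
Relative to high-spin t₂g⁵ eg² (2 paired), the low-spin configuration has 1 additional pair, contributing +1 × 17400 = +17400 cm⁻¹.
Net CFSE = -39978 + 17400 = -22578 cm⁻¹.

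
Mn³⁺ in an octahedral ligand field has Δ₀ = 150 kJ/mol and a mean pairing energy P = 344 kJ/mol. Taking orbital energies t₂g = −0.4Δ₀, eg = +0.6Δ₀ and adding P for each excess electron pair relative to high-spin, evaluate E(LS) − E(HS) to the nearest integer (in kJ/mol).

Mn is in group 7, so Mn³⁺ is d⁴ (7 − 3 = 4).
In the high-spin limit (t₂g³ eg¹) the orbital term is -0.6Δ₀ = -90 kJ/mol, with no excess pairing.
Low-spin: t₂g⁴ eg⁰, orbital CFSE = -1.6Δ₀ = -240 kJ/mol; plus 1 excess pair × P = +344 kJ/mol; total 104 kJ/mol.
The difference is 104 − (-90) = 194 kJ/mol, so high-spin lies lower.

194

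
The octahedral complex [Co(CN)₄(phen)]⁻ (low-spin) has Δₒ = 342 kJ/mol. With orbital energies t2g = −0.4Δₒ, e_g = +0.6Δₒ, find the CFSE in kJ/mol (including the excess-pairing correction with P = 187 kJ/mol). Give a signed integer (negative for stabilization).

Ligand charges: 4×(-1) from CN⁻ and 1×(+0) from phen sum to -4; with overall charge -1, Co is +3.
Co³⁺: group 9, so d-count = 9 − 3 = 6.
The d⁶ electrons fill as t2g^6 e_g^0.
CFSE(orbital) = 6×(-0.4Δₒ) + 0×(0.6Δₒ) = -2.4Δₒ; with Δₒ = 342 kJ/mol that is -821 kJ/mol.
Relative to high-spin t2g^4 e_g^2 (1 paired), the low-spin configuration has 2 additional pairs, contributing +2 × 187 = +374 kJ/mol.
Combining: -821 + 374 = -447 kJ/mol.

-447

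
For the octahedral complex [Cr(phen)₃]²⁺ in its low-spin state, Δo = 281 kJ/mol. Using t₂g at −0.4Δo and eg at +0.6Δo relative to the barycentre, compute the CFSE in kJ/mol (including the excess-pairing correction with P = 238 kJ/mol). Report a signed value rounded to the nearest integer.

phen is neutral, so the +2 overall charge sits on Cr: oxidation state +2.
Cr sits in group 6; removing 2 electrons leaves Cr²⁺ with 6 − 2 = 4 d electrons.
Electron filling gives t₂g⁴ eg⁰.
The orbital stabilization is -1.6Δo = -1.6 × 281 = -450 kJ/mol.
High-spin d⁴ would be t₂g³ eg¹ with 0 pairs; low-spin has 1, so 1 excess pair costs +1P = +238 kJ/mol.
Net CFSE = -450 + 238 = -212 kJ/mol.

-212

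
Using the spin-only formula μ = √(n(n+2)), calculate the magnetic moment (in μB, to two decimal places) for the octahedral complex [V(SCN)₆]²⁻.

1.73 μB

Each SCN⁻ contributes -1; 6 × (-1) = -6. With overall charge -2, V is in the +4 oxidation state.
V sits in group 5; removing 4 electrons leaves V⁴⁺ with 5 − 4 = 1 d electrons.
Configuration: t₂g¹ eg⁰ → 1 unpaired electron.
μ(spin-only) = √[1(1+2)] = √3 ≈ 1.73 μB.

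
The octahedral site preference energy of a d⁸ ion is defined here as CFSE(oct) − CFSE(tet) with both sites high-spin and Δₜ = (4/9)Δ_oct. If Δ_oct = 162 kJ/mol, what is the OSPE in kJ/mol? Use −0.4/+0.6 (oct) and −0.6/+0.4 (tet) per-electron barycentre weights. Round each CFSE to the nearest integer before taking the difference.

In an octahedral site d⁸ (HS) is t2g^6 e_g^2, giving CFSE(oct) = -1.2Δ_oct = -194 kJ/mol.
Tetrahedral e^4 t2^4 gives -0.8Δₜ = -0.8 × (4/9) × 162 = -58 kJ/mol.
OSPE = CFSE(oct) − CFSE(tet) = -194 − (-58) = -136 kJ/mol.

-136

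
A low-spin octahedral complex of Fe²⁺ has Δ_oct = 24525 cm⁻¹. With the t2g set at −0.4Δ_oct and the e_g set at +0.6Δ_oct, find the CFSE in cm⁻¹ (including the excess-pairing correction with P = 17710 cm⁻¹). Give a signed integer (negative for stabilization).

Fe sits in group 8; removing 2 electrons leaves Fe²⁺ with 8 − 2 = 6 d electrons.
Electron filling gives t2g^6 e_g^0.
CFSE(orbital) = 6×(-0.4Δ_oct) + 0×(0.6Δ_oct) = -2.4Δ_oct; with Δ_oct = 24525 cm⁻¹ that is -58860 cm⁻¹.
Relative to high-spin t2g^4 e_g^2 (1 paired), the low-spin configuration has 2 additional pairs, contributing +2 × 17710 = +35420 cm⁻¹.
Net CFSE = -58860 + 35420 = -23440 cm⁻¹.

-23440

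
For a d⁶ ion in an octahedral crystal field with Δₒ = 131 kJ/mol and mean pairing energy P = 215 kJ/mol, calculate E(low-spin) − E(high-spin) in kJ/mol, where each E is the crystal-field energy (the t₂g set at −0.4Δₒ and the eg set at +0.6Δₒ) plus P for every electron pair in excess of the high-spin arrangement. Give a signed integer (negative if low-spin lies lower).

High-spin: t₂g⁴ eg², CFSE = -0.4Δₒ = -52 kJ/mol.
Low-spin: t₂g⁶ eg⁰, orbital CFSE = -2.4Δₒ = -314 kJ/mol; plus 2 excess pairs × P = +430 kJ/mol; total 116 kJ/mol.
E(LS) − E(HS) = 116 − (-52) = 168 kJ/mol.

168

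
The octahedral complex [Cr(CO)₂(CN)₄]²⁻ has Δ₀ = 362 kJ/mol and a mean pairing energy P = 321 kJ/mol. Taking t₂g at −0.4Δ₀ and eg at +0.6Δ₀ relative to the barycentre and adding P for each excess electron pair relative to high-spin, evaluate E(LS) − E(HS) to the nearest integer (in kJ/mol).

Ligand charges: 2×(+0) from CO and 4×(-1) from CN⁻ sum to -4; with overall charge -2, Cr is +2.
Group 6 minus oxidation state +2 gives a d⁴ configuration for Cr²⁺.
High-spin d⁴ fills as t₂g³ eg¹ with CFSE 3(−0.4) + 1(+0.6) = -0.6Δ₀ = -217 kJ/mol.
Low-spin t₂g⁴ eg⁰ gives -1.6Δ₀ = -579 kJ/mol, but forming 1 extra pair costs 1P = 321 kJ/mol, so E(LS) = -579 + 321 = -258 kJ/mol.
Thus E(LS) − E(HS) = -41 kJ/mol.

-41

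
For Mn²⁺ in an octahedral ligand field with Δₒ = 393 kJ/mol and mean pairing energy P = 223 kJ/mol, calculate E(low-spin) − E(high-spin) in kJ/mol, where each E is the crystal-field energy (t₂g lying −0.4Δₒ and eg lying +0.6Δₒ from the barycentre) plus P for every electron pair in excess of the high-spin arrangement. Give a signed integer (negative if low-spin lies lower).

-340

Mn sits in group 7; removing 2 electrons leaves Mn²⁺ with 7 − 2 = 5 d electrons.
High-spin: t₂g³ eg², CFSE = 0.0Δₒ = 0 kJ/mol.
For low-spin the configuration is t₂g⁵ eg⁰: orbital energy -2.0 × 393 = -786 kJ/mol, and 2 additional pairs relative to high-spin add 446 kJ/mol, giving -340 kJ/mol.
Thus E(LS) − E(HS) = -340 kJ/mol.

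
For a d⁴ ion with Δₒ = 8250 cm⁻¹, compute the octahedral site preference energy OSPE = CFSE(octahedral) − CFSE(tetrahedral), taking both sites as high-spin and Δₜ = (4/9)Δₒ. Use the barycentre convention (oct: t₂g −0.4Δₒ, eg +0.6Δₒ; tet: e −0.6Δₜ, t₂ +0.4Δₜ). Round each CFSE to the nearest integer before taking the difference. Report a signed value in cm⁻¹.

-3483

Octahedral (high-spin): t₂g³ eg¹, CFSE = 3(−0.4) + 1(+0.6) = -0.6Δₒ = -0.6 × 8250 = -4950 cm⁻¹.
In a tetrahedral site the filling is e² t₂²: CFSE(tet) = -0.4Δₜ = -0.4 × (4/9)(8250) = -1467 cm⁻¹.
OSPE = CFSE(oct) − CFSE(tet) = -4950 − (-1467) = -3483 cm⁻¹.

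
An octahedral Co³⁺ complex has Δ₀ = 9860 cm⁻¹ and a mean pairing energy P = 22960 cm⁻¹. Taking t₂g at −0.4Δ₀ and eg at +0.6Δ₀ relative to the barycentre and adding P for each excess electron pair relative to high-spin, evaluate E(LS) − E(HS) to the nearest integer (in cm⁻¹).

Co³⁺: group 9, so d-count = 9 − 3 = 6.
High-spin: t₂g⁴ eg², CFSE = -0.4Δ₀ = -3944 cm⁻¹.
For low-spin the configuration is t₂g⁶ eg⁰: orbital energy -2.4 × 9860 = -23664 cm⁻¹, and 2 additional pairs relative to high-spin add 45920 cm⁻¹, giving 22256 cm⁻¹.
E(LS) − E(HS) = 22256 − (-3944) = 26200 cm⁻¹.

26200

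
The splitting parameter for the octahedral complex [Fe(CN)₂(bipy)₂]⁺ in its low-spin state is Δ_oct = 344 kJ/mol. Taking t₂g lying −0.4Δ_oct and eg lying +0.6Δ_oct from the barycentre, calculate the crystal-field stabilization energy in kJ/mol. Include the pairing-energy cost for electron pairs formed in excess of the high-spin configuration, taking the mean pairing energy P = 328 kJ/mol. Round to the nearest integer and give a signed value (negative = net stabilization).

-32

Ligand charges: 2×(-1) from CN⁻ and 2×(+0) from bipy sum to -2; with overall charge +1, Fe is +3.
Fe³⁺: group 8, so d-count = 8 − 3 = 5.
Configuration: t₂g⁵ eg⁰.
CFSE(orbital) = 5×(-0.4Δ_oct) + 0×(0.6Δ_oct) = -2.0Δ_oct; with Δ_oct = 344 kJ/mol that is -688 kJ/mol.
Pairing penalty: 2 pairs vs 0 in the high-spin reference → 2 extra × P = 656 kJ/mol.
Net CFSE = -688 + 656 = -32 kJ/mol.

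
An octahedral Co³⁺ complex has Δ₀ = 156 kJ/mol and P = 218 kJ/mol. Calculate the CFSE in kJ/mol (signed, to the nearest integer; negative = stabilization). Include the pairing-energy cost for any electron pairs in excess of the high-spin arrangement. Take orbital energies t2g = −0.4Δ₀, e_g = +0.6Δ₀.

-62

Co is in group 9, so Co³⁺ is d⁶ (9 − 3 = 6).
With Δ₀ < P the complex is high-spin.
Configuration: t2g^4 e_g^2.
Orbital CFSE = -0.4Δ₀ = -0.4 × 156 = -62 kJ/mol.
High-spin has no excess pairs, so no pairing correction applies.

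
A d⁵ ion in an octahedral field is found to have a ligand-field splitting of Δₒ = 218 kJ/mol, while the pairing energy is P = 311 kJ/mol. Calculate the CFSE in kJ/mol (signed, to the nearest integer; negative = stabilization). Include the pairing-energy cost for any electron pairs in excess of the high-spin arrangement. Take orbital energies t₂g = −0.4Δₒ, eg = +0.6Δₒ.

Here Δₒ < P (218 < 311), so the high-spin state is favoured.
Configuration: t₂g³ eg².
Orbital CFSE = 0.0Δₒ = 0.0 × 218 = 0 kJ/mol.
High-spin has no excess pairs, so no pairing correction applies.

0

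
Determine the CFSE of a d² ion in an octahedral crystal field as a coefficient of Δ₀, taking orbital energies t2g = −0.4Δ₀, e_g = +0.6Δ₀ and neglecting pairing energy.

-0.8 Δ₀

For octahedral d² the high- and low-spin configurations coincide.
Configuration: t2g^2 e_g^0.
CFSE = 2(-0.4Δ₀) + 0(0.6Δ₀) = -0.8Δ₀ + 0.0Δ₀ = -0.8Δ₀.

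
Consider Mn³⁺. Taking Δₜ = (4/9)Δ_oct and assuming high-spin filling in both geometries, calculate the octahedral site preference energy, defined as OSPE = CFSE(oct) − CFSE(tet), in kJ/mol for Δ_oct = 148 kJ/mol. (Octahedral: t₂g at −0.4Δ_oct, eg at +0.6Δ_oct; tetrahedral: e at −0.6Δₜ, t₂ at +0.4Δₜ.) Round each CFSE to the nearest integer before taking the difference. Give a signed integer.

Mn³⁺: group 7, so d-count = 7 − 3 = 4.
Octahedral (high-spin): t₂g³ eg¹, CFSE = 3(−0.4) + 1(+0.6) = -0.6Δ_oct = -0.6 × 148 = -89 kJ/mol.
In a tetrahedral site the filling is e² t₂²: CFSE(tet) = -0.4Δₜ = -0.4 × (4/9)(148) = -26 kJ/mol.
OSPE = -89 − (-26) = -63 kJ/mol.

-63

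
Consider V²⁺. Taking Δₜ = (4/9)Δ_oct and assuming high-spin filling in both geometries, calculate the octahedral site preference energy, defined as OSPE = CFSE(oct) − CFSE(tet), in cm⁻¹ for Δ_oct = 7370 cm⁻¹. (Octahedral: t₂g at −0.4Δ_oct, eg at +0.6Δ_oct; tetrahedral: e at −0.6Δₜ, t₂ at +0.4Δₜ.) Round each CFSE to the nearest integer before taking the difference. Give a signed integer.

V sits in group 5; removing 2 electrons leaves V²⁺ with 5 − 2 = 3 d electrons.
In an octahedral site d³ (HS) is t₂g³ eg⁰, giving CFSE(oct) = -1.2Δ_oct = -8844 cm⁻¹.
In a tetrahedral site the filling is e² t₂¹: CFSE(tet) = -0.8Δₜ = -0.8 × (4/9)(7370) = -2620 cm⁻¹.
Subtracting, OSPE = -8844 − (-2620) = -6224 cm⁻¹.

-6224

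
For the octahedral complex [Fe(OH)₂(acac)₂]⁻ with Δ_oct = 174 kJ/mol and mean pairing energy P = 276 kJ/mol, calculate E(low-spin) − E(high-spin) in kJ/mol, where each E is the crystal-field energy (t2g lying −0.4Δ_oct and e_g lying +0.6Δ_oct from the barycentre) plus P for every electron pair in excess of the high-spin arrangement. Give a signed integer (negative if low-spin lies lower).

Ligand charges: 2×(-1) from OH⁻ and 2×(-1) from acac⁻ sum to -4; with overall charge -1, Fe is +3.
Group 8 minus oxidation state +3 gives a d⁵ configuration for Fe³⁺.
High-spin: t2g^3 e_g^2, CFSE = 0.0Δ_oct = 0 kJ/mol.
Low-spin t2g^5 e_g^0 gives -2.0Δ_oct = -348 kJ/mol, but forming 2 extra pairs costs 2P = 552 kJ/mol, so E(LS) = -348 + 552 = 204 kJ/mol.
The difference is 204 − (0) = 204 kJ/mol, so high-spin lies lower.

204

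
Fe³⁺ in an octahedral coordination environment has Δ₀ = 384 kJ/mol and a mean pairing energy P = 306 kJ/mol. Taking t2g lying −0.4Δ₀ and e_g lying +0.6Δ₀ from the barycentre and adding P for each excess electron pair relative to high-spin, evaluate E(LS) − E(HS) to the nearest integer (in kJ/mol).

Fe³⁺: group 8, so d-count = 8 − 3 = 5.
High-spin: t2g^3 e_g^2, CFSE = 0.0Δ₀ = 0 kJ/mol.
For low-spin the configuration is t2g^5 e_g^0: orbital energy -2.0 × 384 = -768 kJ/mol, and 2 additional pairs relative to high-spin add 612 kJ/mol, giving -156 kJ/mol.
E(LS) − E(HS) = -156 − (0) = -156 kJ/mol.

-156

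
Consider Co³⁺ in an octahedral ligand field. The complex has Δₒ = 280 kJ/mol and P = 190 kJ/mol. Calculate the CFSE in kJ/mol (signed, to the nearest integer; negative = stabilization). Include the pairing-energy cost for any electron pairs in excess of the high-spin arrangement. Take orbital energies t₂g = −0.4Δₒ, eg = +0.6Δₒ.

-292

Co is in group 9, so Co³⁺ is d⁶ (9 − 3 = 6).
With Δₒ > P the complex is low-spin.
Configuration: t₂g⁶ eg⁰.
Orbital CFSE = -2.4Δₒ = -2.4 × 280 = -672 kJ/mol.
Excess pairs vs high-spin: 3 − 1 = 2; pairing cost = +380 kJ/mol.
Net CFSE = -672 + 380 = -292 kJ/mol.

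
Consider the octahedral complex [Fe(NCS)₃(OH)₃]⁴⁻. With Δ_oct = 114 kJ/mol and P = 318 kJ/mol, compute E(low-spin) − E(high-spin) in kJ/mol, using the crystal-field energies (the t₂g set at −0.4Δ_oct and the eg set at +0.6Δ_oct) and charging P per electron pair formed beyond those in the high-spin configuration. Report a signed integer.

408

Ligand charges: 3×(-1) from NCS⁻ and 3×(-1) from OH⁻ sum to -6; with overall charge -4, Fe is +2.
Fe²⁺: group 8, so d-count = 8 − 2 = 6.
In the high-spin limit (t₂g⁴ eg²) the orbital term is -0.4Δ_oct = -46 kJ/mol, with no excess pairing.
For low-spin the configuration is t₂g⁶ eg⁰: orbital energy -2.4 × 114 = -274 kJ/mol, and 2 additional pairs relative to high-spin add 636 kJ/mol, giving 362 kJ/mol.
The difference is 362 − (-46) = 408 kJ/mol, so high-spin lies lower.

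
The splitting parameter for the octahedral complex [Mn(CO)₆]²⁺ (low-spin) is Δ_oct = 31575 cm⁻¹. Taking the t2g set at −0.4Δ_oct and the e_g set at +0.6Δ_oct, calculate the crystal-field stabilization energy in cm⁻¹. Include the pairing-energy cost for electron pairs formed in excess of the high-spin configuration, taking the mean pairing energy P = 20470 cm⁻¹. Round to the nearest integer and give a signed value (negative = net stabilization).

-22210

CO is neutral, so the +2 overall charge sits on Mn: oxidation state +2.
Mn sits in group 7; removing 2 electrons leaves Mn²⁺ with 7 − 2 = 5 d electrons.
The d⁵ electrons fill as t2g^5 e_g^0.
CFSE(orbital) = 5×(-0.4Δ_oct) + 0×(0.6Δ_oct) = -2.0Δ_oct; with Δ_oct = 31575 cm⁻¹ that is -63150 cm⁻¹.
High-spin d⁵ would be t2g^3 e_g^2 with 0 pairs; low-spin has 2, so 2 excess pairs cost +2P = +40940 cm⁻¹.
Net CFSE = -63150 + 40940 = -22210 cm⁻¹.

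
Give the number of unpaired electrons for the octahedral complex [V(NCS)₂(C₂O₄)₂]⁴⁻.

3

Ligand charges: 2×(-1) from NCS⁻ and 2×(-2) from C₂O₄²⁻ sum to -6; with overall charge -4, V is +2.
V²⁺: group 5, so d-count = 5 − 2 = 3.
Configuration: t2g^3 e_g^0, giving 3 unpaired electrons.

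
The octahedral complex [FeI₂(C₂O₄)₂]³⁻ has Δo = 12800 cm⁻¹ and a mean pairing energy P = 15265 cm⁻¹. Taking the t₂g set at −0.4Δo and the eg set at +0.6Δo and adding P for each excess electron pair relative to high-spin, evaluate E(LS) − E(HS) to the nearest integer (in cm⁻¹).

4930

Ligand charges: 2×(-1) from I⁻ and 2×(-2) from C₂O₄²⁻ sum to -6; with overall charge -3, Fe is +3.
Fe is in group 8, so Fe³⁺ is d⁵ (8 − 3 = 5).
In the high-spin limit (t₂g³ eg²) the orbital term is 0.0Δo = 0 cm⁻¹, with no excess pairing.
Low-spin: t₂g⁵ eg⁰, orbital CFSE = -2.0Δo = -25600 cm⁻¹; plus 2 excess pairs × P = +30530 cm⁻¹; total 4930 cm⁻¹.
Thus E(LS) − E(HS) = 4930 cm⁻¹.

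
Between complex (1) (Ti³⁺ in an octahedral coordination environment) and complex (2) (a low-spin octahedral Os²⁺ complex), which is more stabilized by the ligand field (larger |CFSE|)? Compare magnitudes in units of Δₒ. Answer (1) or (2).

(1): Ti sits in group 4; removing 3 electrons leaves Ti³⁺ with 4 − 3 = 1 d electrons; t₂g¹ eg⁰, CFSE = -0.4Δₒ.
(2): Os is in group 8, so Os²⁺ is d⁶ (8 − 2 = 6); t2g^6 e_g^0, CFSE = -2.4Δₒ.
So (2) has the larger |CFSE|.

(2)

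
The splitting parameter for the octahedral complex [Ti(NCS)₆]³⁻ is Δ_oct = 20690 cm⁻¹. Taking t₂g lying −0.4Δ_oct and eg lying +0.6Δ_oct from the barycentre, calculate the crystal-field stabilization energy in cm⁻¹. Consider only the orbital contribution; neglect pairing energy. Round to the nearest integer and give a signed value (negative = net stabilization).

Each NCS⁻ contributes -1; 6 × (-1) = -6. With overall charge -3, Ti is in the +3 oxidation state.
Ti sits in group 4; removing 3 electrons leaves Ti³⁺ with 4 − 3 = 1 d electrons.
For octahedral d¹ the high- and low-spin configurations coincide.
The d¹ electrons fill as t₂g¹ eg⁰.
Orbital CFSE = 1(-0.4) + 0(0.6) = -0.4Δ_oct = -0.4 × 20690 = -8276 cm⁻¹.

-8276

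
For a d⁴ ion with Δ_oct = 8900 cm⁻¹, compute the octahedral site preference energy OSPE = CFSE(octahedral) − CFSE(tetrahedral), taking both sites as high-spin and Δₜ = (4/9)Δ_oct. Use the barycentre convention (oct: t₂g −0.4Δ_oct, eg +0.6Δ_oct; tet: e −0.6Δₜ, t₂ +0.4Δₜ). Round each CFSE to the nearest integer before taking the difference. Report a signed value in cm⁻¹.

Octahedral (high-spin): t₂g³ eg¹, CFSE = 3(−0.4) + 1(+0.6) = -0.6Δ_oct = -0.6 × 8900 = -5340 cm⁻¹.
In a tetrahedral site the filling is e² t₂²: CFSE(tet) = -0.4Δₜ = -0.4 × (4/9)(8900) = -1582 cm⁻¹.
OSPE = CFSE(oct) − CFSE(tet) = -5340 − (-1582) = -3758 cm⁻¹.

-3758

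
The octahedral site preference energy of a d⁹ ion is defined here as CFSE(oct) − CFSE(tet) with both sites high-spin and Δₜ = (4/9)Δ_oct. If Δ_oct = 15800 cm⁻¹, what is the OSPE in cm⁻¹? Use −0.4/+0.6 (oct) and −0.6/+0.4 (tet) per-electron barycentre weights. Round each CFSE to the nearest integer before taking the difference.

Octahedral high-spin t₂g⁶ eg³: CFSE = -0.6 × 15800 = -9480 cm⁻¹.
In a tetrahedral site the filling is e⁴ t₂⁵: CFSE(tet) = -0.4Δₜ = -0.4 × (4/9)(15800) = -2809 cm⁻¹.
Subtracting, OSPE = -9480 − (-2809) = -6671 cm⁻¹.

-6671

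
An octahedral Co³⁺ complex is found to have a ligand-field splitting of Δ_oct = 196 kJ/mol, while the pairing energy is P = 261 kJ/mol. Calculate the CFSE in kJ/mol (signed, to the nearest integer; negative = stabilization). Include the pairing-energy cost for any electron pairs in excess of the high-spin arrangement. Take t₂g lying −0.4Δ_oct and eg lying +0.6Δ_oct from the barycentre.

-78

Co³⁺: group 9, so d-count = 9 − 3 = 6.
With Δ_oct < P the complex is high-spin.
Configuration: t₂g⁴ eg².
Orbital CFSE = -0.4Δ_oct = -0.4 × 196 = -78 kJ/mol.
High-spin has no excess pairs, so no pairing correction applies.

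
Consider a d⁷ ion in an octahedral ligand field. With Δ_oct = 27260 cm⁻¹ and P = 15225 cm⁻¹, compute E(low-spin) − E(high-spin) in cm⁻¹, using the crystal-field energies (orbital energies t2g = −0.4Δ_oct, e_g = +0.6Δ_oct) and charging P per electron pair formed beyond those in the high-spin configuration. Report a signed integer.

-12035

In the high-spin limit (t2g^5 e_g^2) the orbital term is -0.8Δ_oct = -21808 cm⁻¹, with no excess pairing.
Low-spin: t2g^6 e_g^1, orbital CFSE = -1.8Δ_oct = -49068 cm⁻¹; plus 1 excess pair × P = +15225 cm⁻¹; total -33843 cm⁻¹.
Thus E(LS) − E(HS) = -12035 cm⁻¹.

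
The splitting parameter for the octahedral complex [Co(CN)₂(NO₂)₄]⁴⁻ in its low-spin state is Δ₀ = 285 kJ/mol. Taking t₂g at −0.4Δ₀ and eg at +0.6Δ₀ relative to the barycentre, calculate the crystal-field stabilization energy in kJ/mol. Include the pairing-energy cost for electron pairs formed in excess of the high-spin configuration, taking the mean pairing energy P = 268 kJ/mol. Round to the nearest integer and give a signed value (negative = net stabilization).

Ligand charges: 2×(-1) from CN⁻ and 4×(-1) from NO₂⁻ sum to -6; with overall charge -4, Co is +2.
Co is in group 9, so Co²⁺ is d⁷ (9 − 2 = 7).
Configuration: t₂g⁶ eg¹.
Orbital CFSE = 6(-0.4) + 1(0.6) = -1.8Δ₀ = -1.8 × 285 = -513 kJ/mol.
Pairing penalty: 3 pairs vs 2 in the high-spin reference → 1 extra × P = 268 kJ/mol.
Overall CFSE = -513 + 268 = -245 kJ/mol.

-245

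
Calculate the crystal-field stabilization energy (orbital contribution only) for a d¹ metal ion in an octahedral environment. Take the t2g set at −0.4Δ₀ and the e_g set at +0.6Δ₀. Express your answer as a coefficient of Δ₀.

-0.4 Δ₀

Configuration: t2g^1 e_g^0.
CFSE = 1(-0.4Δ₀) + 0(0.6Δ₀) = -0.4Δ₀ + 0.0Δ₀ = -0.4Δ₀.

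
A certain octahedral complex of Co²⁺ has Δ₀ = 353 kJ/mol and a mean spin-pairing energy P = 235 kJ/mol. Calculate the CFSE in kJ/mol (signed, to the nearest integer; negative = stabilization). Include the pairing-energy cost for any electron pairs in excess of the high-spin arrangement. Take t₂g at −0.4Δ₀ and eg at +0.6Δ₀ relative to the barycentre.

-400

Group 9 minus oxidation state +2 gives a d⁷ configuration for Co²⁺.
Since Δ₀ = 353 kJ/mol > P = 235 kJ/mol, the complex adopts the low-spin configuration.
That gives t₂g⁶ eg¹.
Orbital CFSE = -1.8Δ₀ = -1.8 × 353 = -635 kJ/mol.
Excess pairs vs high-spin: 3 − 2 = 1; pairing cost = +235 kJ/mol.
Net CFSE = -635 + 235 = -400 kJ/mol.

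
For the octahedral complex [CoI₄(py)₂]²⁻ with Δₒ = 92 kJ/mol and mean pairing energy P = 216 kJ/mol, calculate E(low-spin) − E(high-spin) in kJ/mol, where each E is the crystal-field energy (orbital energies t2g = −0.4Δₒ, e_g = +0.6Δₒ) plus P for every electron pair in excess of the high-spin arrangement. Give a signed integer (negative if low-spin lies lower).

124

Ligand charges: 4×(-1) from I⁻ and 2×(+0) from py sum to -4; with overall charge -2, Co is +2.
Group 9 minus oxidation state +2 gives a d⁷ configuration for Co²⁺.
High-spin d⁷ fills as t2g^5 e_g^2 with CFSE 5(−0.4) + 2(+0.6) = -0.8Δₒ = -74 kJ/mol.
Low-spin t2g^6 e_g^1 gives -1.8Δₒ = -166 kJ/mol, but forming 1 extra pair costs 1P = 216 kJ/mol, so E(LS) = -166 + 216 = 50 kJ/mol.
E(LS) − E(HS) = 50 − (-74) = 124 kJ/mol.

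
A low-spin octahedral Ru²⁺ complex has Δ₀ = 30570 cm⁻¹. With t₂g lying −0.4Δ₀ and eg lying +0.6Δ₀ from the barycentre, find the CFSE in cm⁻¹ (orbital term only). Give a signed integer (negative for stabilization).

Ru²⁺: group 8, so d-count = 8 − 2 = 6.
The d⁶ electrons fill as t₂g⁶ eg⁰.
The orbital stabilization is -2.4Δ₀ = -2.4 × 30570 = -73368 cm⁻¹.

-73368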